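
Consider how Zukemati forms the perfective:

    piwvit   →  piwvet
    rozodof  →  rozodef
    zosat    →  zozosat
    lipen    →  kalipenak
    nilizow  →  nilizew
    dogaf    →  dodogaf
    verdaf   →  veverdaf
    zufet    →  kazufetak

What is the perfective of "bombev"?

kabombevak

zufet and zosat both end in -t yet inflect differently (kazufetak, zozosat), so the final letter is not what conditions the rule; the last vowel is.
"bombev" has last vowel 'e'. The stems whose last vowel is 'e' (zufet → kazufetak, lipen → kalipenak) add ka- … -ak around the stem.
The other patterns: stems whose last vowel is 'a' repeat the first consonant+vowel as a prefix; stems whose last vowel is 'i' or 'o' change the last vowel to 'e'.
So bombev → kabombevak.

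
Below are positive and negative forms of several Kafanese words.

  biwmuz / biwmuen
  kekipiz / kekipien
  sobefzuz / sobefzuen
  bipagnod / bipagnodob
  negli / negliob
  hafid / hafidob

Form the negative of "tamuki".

tamukiob

kekipiz and negli both have last vowel 'i' yet inflect differently (kekipien, negliob), so the last vowel is not what conditions the rule; the final letter is.
"tamuki" ends in -i. The one such stem in the data (negli → negliob) adds -ob, so the same rule applies.
The other pattern: stems ending in -z drop the final letter and add -en.
So tamuki → tamukiob.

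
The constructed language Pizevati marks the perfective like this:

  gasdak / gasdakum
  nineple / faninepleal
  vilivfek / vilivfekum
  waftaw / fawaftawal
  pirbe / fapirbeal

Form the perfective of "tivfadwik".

vilivfek and nineple both have last vowel 'e' yet inflect differently (vilivfekum, faninepleal), so the last vowel is not what conditions the rule; the final letter is.
"tivfadwik" ends in -k. The stems ending in -k (gasdak → gasdakum, vilivfek → vilivfekum) add -um.
So tivfadwik → tivfadwikum.

tivfadwikum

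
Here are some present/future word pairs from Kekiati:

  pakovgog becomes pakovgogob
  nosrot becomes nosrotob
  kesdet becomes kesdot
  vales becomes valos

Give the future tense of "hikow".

hikowob

nosrot and kesdet both end in -t yet inflect differently (nosrotob, kesdot), so the final letter is not what conditions the rule; the last vowel is.
"hikow" has last vowel 'o'. The stems whose last vowel is 'o' (nosrot → nosrotob, pakovgog → pakovgogob) add -ob.
So hikow → hikowob.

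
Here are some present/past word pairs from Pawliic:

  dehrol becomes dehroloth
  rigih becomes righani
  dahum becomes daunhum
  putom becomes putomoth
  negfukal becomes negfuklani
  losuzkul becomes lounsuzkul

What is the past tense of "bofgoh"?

dahum and putom both end in -m yet inflect differently (daunhum, putomoth), so the final letter is not what conditions the rule; the last vowel is.
"bofgoh" has last vowel 'o'. The stems whose last vowel is 'o' (putom → putomoth, dehrol → dehroloth) add -oth.
So bofgoh → bofgohoth.

bofgohoth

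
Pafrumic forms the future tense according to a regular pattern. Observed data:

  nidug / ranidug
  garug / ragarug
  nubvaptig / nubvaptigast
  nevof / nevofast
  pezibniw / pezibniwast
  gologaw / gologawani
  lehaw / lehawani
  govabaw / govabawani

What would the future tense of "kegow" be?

nidug and nubvaptig both end in -g yet inflect differently (ranidug, nubvaptigast), so the final letter is not what conditions the rule; the last vowel is.
"kegow" has last vowel 'o'. The one such stem in the data (nevof → nevofast) adds -ast, so the same rule applies.
So kegow → kegowast.

kegowast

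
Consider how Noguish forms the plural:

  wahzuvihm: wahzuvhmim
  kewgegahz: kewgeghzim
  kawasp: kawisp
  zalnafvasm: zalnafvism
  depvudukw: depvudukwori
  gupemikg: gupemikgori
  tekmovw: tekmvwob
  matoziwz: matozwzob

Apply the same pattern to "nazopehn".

wahzuvihm and zalnafvasm both end in -m yet inflect differently (wahzuvhmim, zalnafvism), so the final letter is not what conditions the rule; the second-to-last letter is.
"nazopehn" has second-to-last letter 'h'. The stems whose second-to-last letter is 'h' (wahzuvihm → wahzuvhmim, kewgegahz → kewgeghzim) delete the last vowel and add -im.
So nazopehn → nazophnim.

nazophnim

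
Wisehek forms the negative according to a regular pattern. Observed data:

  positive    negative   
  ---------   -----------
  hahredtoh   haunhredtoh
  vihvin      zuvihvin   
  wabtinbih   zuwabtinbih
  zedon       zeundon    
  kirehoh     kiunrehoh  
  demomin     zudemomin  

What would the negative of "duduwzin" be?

"duduwzin" has last vowel 'i'. The stems whose last vowel is 'i' (demomin → zudemomin, wabtinbih → zuwabtinbih, vihvin → zuvihvin) add the prefix zu-.
The other pattern: stems whose last vowel is 'o' insert -un- after the first vowel.
So duduwzin → zududuwzin.

zududuwzin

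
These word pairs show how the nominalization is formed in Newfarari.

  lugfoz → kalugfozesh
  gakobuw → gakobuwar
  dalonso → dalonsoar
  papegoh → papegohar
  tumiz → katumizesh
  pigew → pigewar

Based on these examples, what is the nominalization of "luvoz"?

kaluvozesh

lugfoz and papegoh both have last vowel 'o' yet inflect differently (kalugfozesh, papegohar), so the last vowel is not what conditions the rule; the final letter is.
"luvoz" ends in -z. The stems ending in -z (tumiz → katumizesh, lugfoz → kalugfozesh) add ka- … -esh around the stem.
The other pattern: stems ending in -h, -o or -w add -ar.
So luvoz → kaluvozesh.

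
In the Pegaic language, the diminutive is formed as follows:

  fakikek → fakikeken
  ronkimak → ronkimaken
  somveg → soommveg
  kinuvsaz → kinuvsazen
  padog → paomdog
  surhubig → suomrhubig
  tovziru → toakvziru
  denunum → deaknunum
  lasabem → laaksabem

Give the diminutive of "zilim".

ziaklim

fakikek and somveg both have last vowel 'e' yet inflect differently (fakikeken, soommveg), so the last vowel is not what conditions the rule; the final letter is.
"zilim" ends in -m. The stems ending in -m (lasabem → laaksabem, denunum → deaknunum) insert -ak- after the first vowel.
So zilim → ziaklim.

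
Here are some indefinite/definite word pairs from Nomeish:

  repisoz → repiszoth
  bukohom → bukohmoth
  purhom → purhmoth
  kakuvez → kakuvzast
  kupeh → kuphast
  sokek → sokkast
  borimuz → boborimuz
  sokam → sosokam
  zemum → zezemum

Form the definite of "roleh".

rolhast

"roleh" has last vowel 'e'. The stems whose last vowel is 'e' (kakuvez → kakuvzast, kupeh → kuphast, sokek → sokkast) delete the last vowel and add -ast.
So roleh → rolhast.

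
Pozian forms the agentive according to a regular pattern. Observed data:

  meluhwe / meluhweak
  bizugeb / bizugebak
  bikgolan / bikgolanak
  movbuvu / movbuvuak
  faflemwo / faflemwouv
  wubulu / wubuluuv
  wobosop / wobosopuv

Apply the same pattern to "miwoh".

movbuvu and wubulu both end in -u yet inflect differently (movbuvuak, wubuluuv), so the final letter is not what conditions the rule; the first letter is.
"miwoh" begins with m-. The stems beginning with m- (meluhwe → meluhweak, movbuvu → movbuvuak) add -ak.
The other pattern: stems beginning with f- or w- add -uv.
So miwoh → miwohak.

miwohak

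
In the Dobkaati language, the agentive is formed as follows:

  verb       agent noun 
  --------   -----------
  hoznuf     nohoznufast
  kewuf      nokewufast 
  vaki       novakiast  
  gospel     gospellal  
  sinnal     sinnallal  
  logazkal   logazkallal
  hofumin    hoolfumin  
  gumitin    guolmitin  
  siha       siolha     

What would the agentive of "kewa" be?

keolwa

vaki and hofumin both have last vowel 'i' yet inflect differently (novakiast, hoolfumin), so the last vowel is not what conditions the rule; the final letter is.
"kewa" ends in -a. The one such stem in the data (siha → siolha) inserts -ol- after the first vowel (as do hofumin, gumitin), so the same rule applies.
The other patterns: stems ending in -f or -i add no- … -ast around the stem; stems ending in -l double the final consonant and add -al.
So kewa → keolwa.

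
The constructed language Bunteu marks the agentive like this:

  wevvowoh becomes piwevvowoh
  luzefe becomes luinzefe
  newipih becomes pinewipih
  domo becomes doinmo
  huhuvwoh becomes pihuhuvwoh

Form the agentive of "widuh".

piwiduh

huhuvwoh and domo both have last vowel 'o' yet inflect differently (pihuhuvwoh, doinmo), so the last vowel is not what conditions the rule; whether the stem ends in a vowel or a consonant is.
"widuh" ends in a consonant. The stems ending in a consonant (newipih → pinewipih, huhuvwoh → pihuhuvwoh, wevvowoh → piwevvowoh) add the prefix pi-.
The other pattern: stems ending in a vowel insert -in- after the first vowel.
So widuh → piwiduh.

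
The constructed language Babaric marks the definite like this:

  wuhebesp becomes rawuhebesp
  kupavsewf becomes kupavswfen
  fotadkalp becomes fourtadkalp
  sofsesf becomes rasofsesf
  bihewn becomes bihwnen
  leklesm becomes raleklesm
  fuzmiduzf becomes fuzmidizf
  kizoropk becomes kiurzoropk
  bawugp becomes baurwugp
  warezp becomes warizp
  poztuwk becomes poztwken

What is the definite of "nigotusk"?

ranigotusk

sofsesf and fuzmiduzf both end in -f yet inflect differently (rasofsesf, fuzmidizf), so the final letter is not what conditions the rule; the second-to-last letter is.
"nigotusk" has second-to-last letter 's'. The stems whose second-to-last letter is 's' (sofsesf → rasofsesf, leklesm → raleklesm, wuhebesp → rawuhebesp) add the prefix ra-.
The other patterns: stems whose second-to-last letter is 'z' change the last vowel to 'i'; stems whose second-to-last letter is 'w' delete the last vowel and add -en; stems whose second-to-last letter is 'g', 'l' or 'p' insert -ur- after the first vowel.
So nigotusk → ranigotusk.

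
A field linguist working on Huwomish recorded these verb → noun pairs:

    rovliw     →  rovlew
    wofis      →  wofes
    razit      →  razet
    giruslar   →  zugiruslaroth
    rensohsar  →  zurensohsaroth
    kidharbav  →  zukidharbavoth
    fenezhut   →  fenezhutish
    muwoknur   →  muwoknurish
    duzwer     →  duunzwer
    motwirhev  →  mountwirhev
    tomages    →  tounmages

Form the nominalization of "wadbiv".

razit and fenezhut both end in -t yet inflect differently (razet, fenezhutish), so the final letter is not what conditions the rule; the last vowel is.
"wadbiv" has last vowel 'i'. The stems whose last vowel is 'i' (rovliw → rovlew, wofis → wofes, razit → razet) change the last vowel to 'e'.
The other patterns: stems whose last vowel is 'a' add zu- … -oth around the stem; stems whose last vowel is 'u' add -ish; stems whose last vowel is 'e' insert -un- after the first vowel.
So wadbiv → wadbev.

wadbev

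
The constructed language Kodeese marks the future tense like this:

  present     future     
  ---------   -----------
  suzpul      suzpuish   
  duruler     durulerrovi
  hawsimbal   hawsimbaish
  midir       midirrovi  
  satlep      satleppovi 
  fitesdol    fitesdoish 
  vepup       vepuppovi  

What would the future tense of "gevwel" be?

gevweish

suzpul and vepup both have last vowel 'u' yet inflect differently (suzpuish, vepuppovi), so the last vowel is not what conditions the rule; the final letter is.
"gevwel" ends in -l. The stems ending in -l (fitesdol → fitesdoish, suzpul → suzpuish, hawsimbal → hawsimbaish) drop the final letter and add -ish.
The other pattern: stems ending in -p or -r double the final consonant and add -ovi.
So gevwel → gevweish.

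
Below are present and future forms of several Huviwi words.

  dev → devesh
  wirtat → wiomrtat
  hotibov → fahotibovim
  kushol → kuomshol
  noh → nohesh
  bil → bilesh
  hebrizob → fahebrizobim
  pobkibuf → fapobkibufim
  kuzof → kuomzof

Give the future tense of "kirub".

kiomrub

"kirub" has 2 vowels. The stems with 2 vowels (kushol → kuomshol, wirtat → wiomrtat, kuzof → kuomzof) insert -om- after the first vowel.
The other patterns: stems with 1 vowel add -esh; stems with 3 vowels add fa- … -im around the stem.
So kirub → kiomrub.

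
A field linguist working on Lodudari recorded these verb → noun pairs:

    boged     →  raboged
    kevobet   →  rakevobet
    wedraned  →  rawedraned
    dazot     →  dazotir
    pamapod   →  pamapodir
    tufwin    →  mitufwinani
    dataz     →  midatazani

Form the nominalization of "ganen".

raganen

kevobet and dazot both end in -t yet inflect differently (rakevobet, dazotir), so the final letter is not what conditions the rule; the last vowel is.
"ganen" has last vowel 'e'. The stems whose last vowel is 'e' (boged → raboged, kevobet → rakevobet, wedraned → rawedraned) add the prefix ra-.
The other patterns: stems whose last vowel is 'o' add -ir; stems whose last vowel is 'a' or 'i' add mi- … -ani around the stem.
So ganen → raganen.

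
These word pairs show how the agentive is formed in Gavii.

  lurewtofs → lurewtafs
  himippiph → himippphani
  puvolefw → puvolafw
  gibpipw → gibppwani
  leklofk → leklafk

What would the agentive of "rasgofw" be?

rasgafw

puvolefw and gibpipw both end in -w yet inflect differently (puvolafw, gibppwani), so the final letter is not what conditions the rule; the second-to-last letter is.
"rasgofw" has second-to-last letter 'f'. The stems whose second-to-last letter is 'f' (puvolefw → puvolafw, leklofk → leklafk, lurewtofs → lurewtafs) change the last vowel to 'a'.
So rasgofw → rasgafw.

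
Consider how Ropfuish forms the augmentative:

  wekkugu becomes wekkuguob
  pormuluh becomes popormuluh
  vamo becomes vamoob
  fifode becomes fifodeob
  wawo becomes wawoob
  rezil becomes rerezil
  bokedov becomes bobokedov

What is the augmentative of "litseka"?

litsekaob

bokedov and wawo both have last vowel 'o' yet inflect differently (bobokedov, wawoob), so the last vowel is not what conditions the rule; whether the stem ends in a vowel or a consonant is.
"litseka" ends in a vowel. The stems ending in a vowel (fifode → fifodeob, wawo → wawoob, vamo → vamoob) add -ob.
So litseka → litsekaob.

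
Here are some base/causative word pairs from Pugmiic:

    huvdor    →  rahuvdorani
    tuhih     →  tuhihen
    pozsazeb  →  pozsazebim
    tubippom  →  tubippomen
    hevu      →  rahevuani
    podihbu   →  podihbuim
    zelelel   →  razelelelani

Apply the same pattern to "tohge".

"tohge" begins with t-. The stems beginning with t- (tuhih → tuhihen, tubippom → tubippomen) add -en.
So tohge → tohgeen.

tohgeen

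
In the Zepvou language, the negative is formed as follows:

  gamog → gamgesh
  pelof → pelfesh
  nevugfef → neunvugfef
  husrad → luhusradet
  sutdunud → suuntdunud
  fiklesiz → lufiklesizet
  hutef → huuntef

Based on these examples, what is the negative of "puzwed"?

puunzwed

"puzwed" has last vowel 'e'. The stems whose last vowel is 'e' (nevugfef → neunvugfef, hutef → huuntef) insert -un- after the first vowel.
The other patterns: stems whose last vowel is 'o' delete the last vowel and add -esh; stems whose last vowel is 'a' or 'i' add lu- … -et around the stem.
So puzwed → puunzwed.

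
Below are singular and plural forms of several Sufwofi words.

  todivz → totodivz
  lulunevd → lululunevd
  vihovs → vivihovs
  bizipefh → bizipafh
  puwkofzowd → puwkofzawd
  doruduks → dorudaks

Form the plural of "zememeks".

"zememeks" has second-to-last letter 'k'. The one such stem in the data (doruduks → dorudaks) changes the last vowel to 'a' (as do bizipefh, puwkofzowd), so the same rule applies.
So zememeks → zememaks.

zememaks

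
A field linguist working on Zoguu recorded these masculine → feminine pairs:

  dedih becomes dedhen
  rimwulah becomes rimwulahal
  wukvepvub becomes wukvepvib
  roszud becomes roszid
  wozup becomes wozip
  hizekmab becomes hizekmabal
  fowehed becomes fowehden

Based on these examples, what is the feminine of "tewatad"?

tewatadal

wukvepvub and hizekmab both end in -b yet inflect differently (wukvepvib, hizekmabal), so the final letter is not what conditions the rule; the last vowel is.
"tewatad" has last vowel 'a'. The stems whose last vowel is 'a' (rimwulah → rimwulahal, hizekmab → hizekmabal) add -al.
The other patterns: stems whose last vowel is 'u' change the last vowel to 'i'; stems whose last vowel is 'e' or 'i' delete the last vowel and add -en.
So tewatad → tewatadal.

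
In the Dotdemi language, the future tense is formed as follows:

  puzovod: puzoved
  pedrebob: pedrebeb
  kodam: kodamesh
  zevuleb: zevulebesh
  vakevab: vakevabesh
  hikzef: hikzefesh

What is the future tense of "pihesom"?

pihesem

pedrebob and zevuleb both end in -b yet inflect differently (pedrebeb, zevulebesh), so the final letter is not what conditions the rule; the last vowel is.
"pihesom" has last vowel 'o'. The stems whose last vowel is 'o' (puzovod → puzoved, pedrebob → pedrebeb) change the last vowel to 'e'.
So pihesom → pihesem.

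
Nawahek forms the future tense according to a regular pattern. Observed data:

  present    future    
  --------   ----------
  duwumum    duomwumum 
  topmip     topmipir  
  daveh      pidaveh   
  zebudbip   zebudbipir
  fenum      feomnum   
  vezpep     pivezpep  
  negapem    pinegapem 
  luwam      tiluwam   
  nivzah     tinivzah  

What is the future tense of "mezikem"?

luwam and fenum both end in -m yet inflect differently (tiluwam, feomnum), so the final letter is not what conditions the rule; the last vowel is.
"mezikem" has last vowel 'e'. The stems whose last vowel is 'e' (daveh → pidaveh, negapem → pinegapem, vezpep → pivezpep) add the prefix pi-.
The other patterns: stems whose last vowel is 'i' add -ir; stems whose last vowel is 'a' add the prefix ti-; stems whose last vowel is 'u' insert -om- after the first vowel.
So mezikem → pimezikem.

pimezikem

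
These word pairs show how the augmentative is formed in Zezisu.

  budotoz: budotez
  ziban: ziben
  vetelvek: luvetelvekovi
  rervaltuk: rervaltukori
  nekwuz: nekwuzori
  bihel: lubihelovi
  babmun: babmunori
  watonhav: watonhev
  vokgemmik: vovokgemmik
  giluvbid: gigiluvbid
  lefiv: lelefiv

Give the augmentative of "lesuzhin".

lelesuzhin

vokgemmik and vetelvek both end in -k yet inflect differently (vovokgemmik, luvetelvekovi), so the final letter is not what conditions the rule; the last vowel is.
"lesuzhin" has last vowel 'i'. The stems whose last vowel is 'i' (lefiv → lelefiv, giluvbid → gigiluvbid, vokgemmik → vovokgemmik) repeat the first consonant+vowel as a prefix.
So lesuzhin → lelesuzhin.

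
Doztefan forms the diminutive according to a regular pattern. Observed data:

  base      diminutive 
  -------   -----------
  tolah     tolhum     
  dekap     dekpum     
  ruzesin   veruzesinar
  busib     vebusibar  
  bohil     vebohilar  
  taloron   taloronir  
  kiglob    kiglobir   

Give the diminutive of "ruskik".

veruskikar

"ruskik" has last vowel 'i'. The stems whose last vowel is 'i' (ruzesin → veruzesinar, busib → vebusibar, bohil → vebohilar) add ve- … -ar around the stem.
The other patterns: stems whose last vowel is 'a' delete the last vowel and add -um; stems whose last vowel is 'o' add -ir.
So ruskik → veruskikar.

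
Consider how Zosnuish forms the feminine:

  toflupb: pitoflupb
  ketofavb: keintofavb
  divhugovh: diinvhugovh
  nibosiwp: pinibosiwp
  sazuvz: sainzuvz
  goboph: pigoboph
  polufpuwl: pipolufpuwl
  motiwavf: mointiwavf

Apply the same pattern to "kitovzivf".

kiintovzivf

ketofavb and toflupb both end in -b yet inflect differently (keintofavb, pitoflupb), so the final letter is not what conditions the rule; the second-to-last letter is.
"kitovzivf" has second-to-last letter 'v'. The stems whose second-to-last letter is 'v' (divhugovh → diinvhugovh, ketofavb → keintofavb, motiwavf → mointiwavf) insert -in- after the first vowel.
So kitovzivf → kiintovzivf.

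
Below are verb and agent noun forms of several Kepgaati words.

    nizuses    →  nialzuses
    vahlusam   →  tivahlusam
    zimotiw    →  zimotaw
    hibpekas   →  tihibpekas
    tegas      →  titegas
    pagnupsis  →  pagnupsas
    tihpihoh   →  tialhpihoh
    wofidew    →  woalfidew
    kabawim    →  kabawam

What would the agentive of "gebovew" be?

gealbovew

hibpekas and pagnupsis both end in -s yet inflect differently (tihibpekas, pagnupsas), so the final letter is not what conditions the rule; the last vowel is.
"gebovew" has last vowel 'e'. The stems whose last vowel is 'e' (nizuses → nialzuses, wofidew → woalfidew) insert -al- after the first vowel.
So gebovew → gealbovew.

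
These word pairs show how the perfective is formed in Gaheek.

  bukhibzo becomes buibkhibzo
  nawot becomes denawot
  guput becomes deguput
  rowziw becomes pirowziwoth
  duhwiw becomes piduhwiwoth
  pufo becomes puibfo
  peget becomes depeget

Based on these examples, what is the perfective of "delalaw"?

pidelalawoth

pufo and nawot both have last vowel 'o' yet inflect differently (puibfo, denawot), so the last vowel is not what conditions the rule; the final letter is.
"delalaw" ends in -w. The stems ending in -w (duhwiw → piduhwiwoth, rowziw → pirowziwoth) add pi- … -oth around the stem.
So delalaw → pidelalawoth.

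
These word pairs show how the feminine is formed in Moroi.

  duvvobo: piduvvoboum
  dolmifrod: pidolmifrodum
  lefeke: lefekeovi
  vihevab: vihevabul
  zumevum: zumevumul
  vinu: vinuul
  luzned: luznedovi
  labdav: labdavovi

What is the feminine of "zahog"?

zahogul

luzned and dolmifrod both end in -d yet inflect differently (luznedovi, pidolmifrodum), so the final letter is not what conditions the rule; the first letter is.
"zahog" begins with z-. The one such stem in the data (zumevum → zumevumul) adds -ul, so the same rule applies.
The other patterns: stems beginning with l- add -ovi; stems beginning with d- add pi- … -um around the stem.
So zahog → zahogul.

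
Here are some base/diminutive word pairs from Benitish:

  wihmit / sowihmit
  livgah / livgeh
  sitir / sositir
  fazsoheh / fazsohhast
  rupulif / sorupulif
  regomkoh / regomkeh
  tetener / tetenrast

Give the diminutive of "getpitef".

getpitfast

"getpitef" has last vowel 'e'. The stems whose last vowel is 'e' (tetener → tetenrast, fazsoheh → fazsohhast) delete the last vowel and add -ast.
The other patterns: stems whose last vowel is 'i' add the prefix so-; stems whose last vowel is 'a' or 'o' change the last vowel to 'e'.
So getpitef → getpitfast.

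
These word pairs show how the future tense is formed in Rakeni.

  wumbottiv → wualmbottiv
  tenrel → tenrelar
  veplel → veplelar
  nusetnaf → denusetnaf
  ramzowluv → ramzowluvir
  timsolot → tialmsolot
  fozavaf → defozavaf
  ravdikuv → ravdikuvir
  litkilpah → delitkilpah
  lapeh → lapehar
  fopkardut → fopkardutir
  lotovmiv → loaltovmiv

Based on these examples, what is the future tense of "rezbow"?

"rezbow" has last vowel 'o'. The one such stem in the data (timsolot → tialmsolot) inserts -al- after the first vowel (as do wumbottiv, lotovmiv), so the same rule applies.
So rezbow → realzbow.

realzbow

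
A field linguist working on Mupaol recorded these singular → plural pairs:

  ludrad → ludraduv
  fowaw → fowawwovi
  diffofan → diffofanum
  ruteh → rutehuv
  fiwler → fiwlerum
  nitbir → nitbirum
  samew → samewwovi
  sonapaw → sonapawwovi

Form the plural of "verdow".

verdowwovi

diffofan and sonapaw both have last vowel 'a' yet inflect differently (diffofanum, sonapawwovi), so the last vowel is not what conditions the rule; the final letter is.
"verdow" ends in -w. The stems ending in -w (sonapaw → sonapawwovi, samew → samewwovi, fowaw → fowawwovi) double the final consonant and add -ovi.
So verdow → verdowwovi.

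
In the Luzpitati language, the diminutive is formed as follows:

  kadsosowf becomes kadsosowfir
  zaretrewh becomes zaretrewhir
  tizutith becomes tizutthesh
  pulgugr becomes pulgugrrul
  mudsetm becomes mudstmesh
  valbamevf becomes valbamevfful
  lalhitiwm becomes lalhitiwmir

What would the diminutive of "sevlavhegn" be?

"sevlavhegn" has second-to-last letter 'g'. The one such stem in the data (pulgugr → pulgugrrul) doubles the final consonant and adds -ul (as does valbamevf), so the same rule applies.
The other patterns: stems whose second-to-last letter is 'w' add -ir; stems whose second-to-last letter is 't' delete the last vowel and add -esh.
So sevlavhegn → sevlavhegnnul.

sevlavhegnnul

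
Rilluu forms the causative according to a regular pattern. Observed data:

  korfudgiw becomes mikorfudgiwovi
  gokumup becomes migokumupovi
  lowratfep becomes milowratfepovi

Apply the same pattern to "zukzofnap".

Every pair shown (korfudgiw → mikorfudgiwovi, gokumup → migokumupovi, lowratfep → milowratfepovi) follows the same rule: add mi- … -ovi around the stem.
So zukzofnap → mizukzofnapovi.

mizukzofnapovi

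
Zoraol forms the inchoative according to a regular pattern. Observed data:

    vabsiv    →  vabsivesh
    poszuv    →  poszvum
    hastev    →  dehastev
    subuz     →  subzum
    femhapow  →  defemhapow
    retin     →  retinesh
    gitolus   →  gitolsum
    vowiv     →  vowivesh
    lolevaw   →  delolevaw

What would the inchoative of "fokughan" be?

vowiv and poszuv both end in -v yet inflect differently (vowivesh, poszvum), so the final letter is not what conditions the rule; the last vowel is.
"fokughan" has last vowel 'a'. The one such stem in the data (lolevaw → delolevaw) adds the prefix de-, so the same rule applies.
So fokughan → defokughan.

defokughan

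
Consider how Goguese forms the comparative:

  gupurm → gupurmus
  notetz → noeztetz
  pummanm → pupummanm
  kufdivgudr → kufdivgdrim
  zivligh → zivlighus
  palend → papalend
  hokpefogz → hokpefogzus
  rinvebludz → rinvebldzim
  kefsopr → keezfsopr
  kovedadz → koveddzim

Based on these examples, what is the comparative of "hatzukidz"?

hatzukdzim

gupurm and pummanm both end in -m yet inflect differently (gupurmus, pupummanm), so the final letter is not what conditions the rule; the second-to-last letter is.
"hatzukidz" has second-to-last letter 'd'. The stems whose second-to-last letter is 'd' (kufdivgudr → kufdivgdrim, rinvebludz → rinvebldzim, kovedadz → koveddzim) delete the last vowel and add -im.
So hatzukidz → hatzukdzim.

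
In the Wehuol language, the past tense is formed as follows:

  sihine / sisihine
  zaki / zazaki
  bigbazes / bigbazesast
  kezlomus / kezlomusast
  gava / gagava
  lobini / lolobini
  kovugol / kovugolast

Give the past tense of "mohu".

"mohu" ends in a vowel. The stems ending in a vowel (lobini → lolobini, zaki → zazaki, gava → gagava) repeat the first consonant+vowel as a prefix.
The other pattern: stems ending in a consonant add -ast.
So mohu → momohu.

momohu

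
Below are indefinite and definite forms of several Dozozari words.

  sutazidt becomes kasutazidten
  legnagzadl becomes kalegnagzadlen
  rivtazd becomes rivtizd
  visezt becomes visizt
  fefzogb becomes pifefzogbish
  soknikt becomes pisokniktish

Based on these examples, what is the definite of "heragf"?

piheragfish

"heragf" has second-to-last letter 'g'. The one such stem in the data (fefzogb → pifefzogbish) adds pi- … -ish around the stem, so the same rule applies.
So heragf → piheragfish.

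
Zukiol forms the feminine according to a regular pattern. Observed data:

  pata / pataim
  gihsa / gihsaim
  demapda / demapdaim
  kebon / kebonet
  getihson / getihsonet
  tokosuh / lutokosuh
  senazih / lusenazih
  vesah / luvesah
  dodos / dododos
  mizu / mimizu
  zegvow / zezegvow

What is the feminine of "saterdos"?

sasaterdos

"saterdos" ends in -s. The one such stem in the data (dodos → dododos) repeats the first consonant+vowel as a prefix (as do mizu, zegvow), so the same rule applies.
The other patterns: stems ending in -a add -im; stems ending in -n add -et; stems ending in -h add the prefix lu-.
So saterdos → sasaterdos.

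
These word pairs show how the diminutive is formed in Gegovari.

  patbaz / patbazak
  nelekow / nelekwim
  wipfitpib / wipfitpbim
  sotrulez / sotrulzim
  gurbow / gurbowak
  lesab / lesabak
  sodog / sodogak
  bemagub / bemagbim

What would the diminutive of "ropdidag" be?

sotrulez and patbaz both end in -z yet inflect differently (sotrulzim, patbazak), so the final letter is not what conditions the rule; the number of vowels is.
"ropdidag" has 3 vowels. The stems with 3 vowels (bemagub → bemagbim, sotrulez → sotrulzim, wipfitpib → wipfitpbim) delete the last vowel and add -im.
The other pattern: stems with 2 vowels add -ak.
So ropdidag → ropdidgim.

ropdidgim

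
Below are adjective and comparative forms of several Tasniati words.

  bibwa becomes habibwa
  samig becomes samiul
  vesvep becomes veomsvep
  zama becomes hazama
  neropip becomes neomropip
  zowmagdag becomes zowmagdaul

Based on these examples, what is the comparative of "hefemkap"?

heomfemkap

zowmagdag and zama both have last vowel 'a' yet inflect differently (zowmagdaul, hazama), so the last vowel is not what conditions the rule; the final letter is.
"hefemkap" ends in -p. The stems ending in -p (vesvep → veomsvep, neropip → neomropip) insert -om- after the first vowel.
So hefemkap → heomfemkap.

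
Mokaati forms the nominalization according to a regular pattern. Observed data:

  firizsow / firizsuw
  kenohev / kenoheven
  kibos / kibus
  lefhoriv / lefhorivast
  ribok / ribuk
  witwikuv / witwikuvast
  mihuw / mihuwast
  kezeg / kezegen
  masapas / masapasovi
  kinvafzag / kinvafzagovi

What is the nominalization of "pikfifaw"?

pikfifawovi

kibos and masapas both end in -s yet inflect differently (kibus, masapasovi), so the final letter is not what conditions the rule; the last vowel is.
"pikfifaw" has last vowel 'a'. The stems whose last vowel is 'a' (masapas → masapasovi, kinvafzag → kinvafzagovi) add -ovi.
The other patterns: stems whose last vowel is 'o' change the last vowel to 'u'; stems whose last vowel is 'e' add -en; stems whose last vowel is 'i' or 'u' add -ast.
So pikfifaw → pikfifawovi.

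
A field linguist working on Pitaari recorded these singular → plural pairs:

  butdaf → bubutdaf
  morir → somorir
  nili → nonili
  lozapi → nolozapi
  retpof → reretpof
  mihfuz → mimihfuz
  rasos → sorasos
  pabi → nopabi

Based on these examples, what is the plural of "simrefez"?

sisimrefez

"simrefez" ends in -z. The one such stem in the data (mihfuz → mimihfuz) repeats the first consonant+vowel as a prefix (as do retpof, butdaf), so the same rule applies.
So simrefez → sisimrefez.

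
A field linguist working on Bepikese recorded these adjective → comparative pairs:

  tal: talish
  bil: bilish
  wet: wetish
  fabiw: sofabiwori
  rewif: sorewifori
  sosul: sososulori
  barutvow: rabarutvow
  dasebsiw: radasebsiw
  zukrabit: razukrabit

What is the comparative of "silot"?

tal and sosul both end in -l yet inflect differently (talish, sososulori), so the final letter is not what conditions the rule; the number of vowels is.
"silot" has 2 vowels. The stems with 2 vowels (fabiw → sofabiwori, rewif → sorewifori, sosul → sososulori) add so- … -ori around the stem.
The other patterns: stems with 1 vowel add -ish; stems with 3 vowels add the prefix ra-.
So silot → sosilotori.

sosilotori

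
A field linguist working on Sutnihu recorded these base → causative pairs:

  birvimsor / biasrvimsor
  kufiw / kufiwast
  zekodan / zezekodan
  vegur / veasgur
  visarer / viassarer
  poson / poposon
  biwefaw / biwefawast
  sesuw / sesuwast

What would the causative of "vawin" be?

vegur and sesuw both have last vowel 'u' yet inflect differently (veasgur, sesuwast), so the last vowel is not what conditions the rule; the final letter is.
"vawin" ends in -n. The stems ending in -n (poson → poposon, zekodan → zezekodan) repeat the first consonant+vowel as a prefix.
So vawin → vavawin.

vavawin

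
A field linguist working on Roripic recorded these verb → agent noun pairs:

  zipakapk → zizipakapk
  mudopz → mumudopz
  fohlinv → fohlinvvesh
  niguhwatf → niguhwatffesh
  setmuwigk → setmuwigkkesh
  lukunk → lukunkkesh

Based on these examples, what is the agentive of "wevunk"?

zipakapk and setmuwigk both end in -k yet inflect differently (zizipakapk, setmuwigkkesh), so the final letter is not what conditions the rule; the second-to-last letter is.
"wevunk" has second-to-last letter 'n'. The stems whose second-to-last letter is 'n' (fohlinv → fohlinvvesh, lukunk → lukunkkesh) double the final consonant and add -esh.
The other pattern: stems whose second-to-last letter is 'p' repeat the first consonant+vowel as a prefix.
So wevunk → wevunkkesh.

wevunkkesh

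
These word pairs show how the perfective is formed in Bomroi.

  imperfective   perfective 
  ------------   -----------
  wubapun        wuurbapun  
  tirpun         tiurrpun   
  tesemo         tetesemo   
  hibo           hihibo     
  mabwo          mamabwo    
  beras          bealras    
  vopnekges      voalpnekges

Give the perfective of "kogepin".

kourgepin

"kogepin" ends in -n. The stems ending in -n (wubapun → wuurbapun, tirpun → tiurrpun) insert -ur- after the first vowel.
So kogepin → kourgepin.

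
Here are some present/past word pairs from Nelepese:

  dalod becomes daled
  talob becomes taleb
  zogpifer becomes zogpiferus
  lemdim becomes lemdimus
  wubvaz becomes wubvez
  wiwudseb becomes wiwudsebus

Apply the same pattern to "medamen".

medamenus

wiwudseb and talob both end in -b yet inflect differently (wiwudsebus, taleb), so the final letter is not what conditions the rule; the last vowel is.
"medamen" has last vowel 'e'. The stems whose last vowel is 'e' (zogpifer → zogpiferus, wiwudseb → wiwudsebus) add -us.
The other pattern: stems whose last vowel is 'a' or 'o' change the last vowel to 'e'.
So medamen → medamenus.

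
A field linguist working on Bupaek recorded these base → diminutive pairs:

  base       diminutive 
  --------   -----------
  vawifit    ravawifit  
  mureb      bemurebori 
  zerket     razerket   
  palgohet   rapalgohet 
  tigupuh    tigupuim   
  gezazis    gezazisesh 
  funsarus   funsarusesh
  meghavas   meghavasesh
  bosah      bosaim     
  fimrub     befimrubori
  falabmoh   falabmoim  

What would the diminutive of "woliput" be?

"woliput" ends in -t. The stems ending in -t (vawifit → ravawifit, zerket → razerket, palgohet → rapalgohet) add the prefix ra-.
The other patterns: stems ending in -s add -esh; stems ending in -h drop the final letter and add -im; stems ending in -b add be- … -ori around the stem.
So woliput → rawoliput.

rawoliput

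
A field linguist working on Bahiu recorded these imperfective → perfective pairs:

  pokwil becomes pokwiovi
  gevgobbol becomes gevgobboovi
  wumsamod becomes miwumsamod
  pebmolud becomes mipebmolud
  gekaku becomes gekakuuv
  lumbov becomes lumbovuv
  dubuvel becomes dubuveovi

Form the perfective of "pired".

"pired" ends in -d. The stems ending in -d (pebmolud → mipebmolud, wumsamod → miwumsamod) add the prefix mi-.
So pired → mipired.

mipired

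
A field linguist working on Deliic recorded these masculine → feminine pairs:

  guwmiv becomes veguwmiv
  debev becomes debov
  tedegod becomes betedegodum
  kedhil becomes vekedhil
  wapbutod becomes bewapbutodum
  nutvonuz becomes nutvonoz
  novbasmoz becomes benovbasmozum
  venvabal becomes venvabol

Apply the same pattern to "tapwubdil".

novbasmoz and nutvonuz both end in -z yet inflect differently (benovbasmozum, nutvonoz), so the final letter is not what conditions the rule; the last vowel is.
"tapwubdil" has last vowel 'i'. The stems whose last vowel is 'i' (guwmiv → veguwmiv, kedhil → vekedhil) add the prefix ve-.
The other patterns: stems whose last vowel is 'o' add be- … -um around the stem; stems whose last vowel is 'a', 'e' or 'u' change the last vowel to 'o'.
So tapwubdil → vetapwubdil.

vetapwubdil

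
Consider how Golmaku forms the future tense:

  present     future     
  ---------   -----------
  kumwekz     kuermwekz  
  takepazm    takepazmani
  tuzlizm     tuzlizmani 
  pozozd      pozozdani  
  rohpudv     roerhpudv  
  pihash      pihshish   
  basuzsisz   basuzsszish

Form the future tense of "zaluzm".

zaluzmani

"zaluzm" has second-to-last letter 'z'. The stems whose second-to-last letter is 'z' (tuzlizm → tuzlizmani, pozozd → pozozdani, takepazm → takepazmani) add -ani.
So zaluzm → zaluzmani.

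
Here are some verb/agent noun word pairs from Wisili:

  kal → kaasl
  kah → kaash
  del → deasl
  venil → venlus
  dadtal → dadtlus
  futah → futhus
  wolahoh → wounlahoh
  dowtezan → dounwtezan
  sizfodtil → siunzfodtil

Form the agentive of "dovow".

kal and venil both end in -l yet inflect differently (kaasl, venlus), so the final letter is not what conditions the rule; the number of vowels is.
"dovow" has 2 vowels. The stems with 2 vowels (venil → venlus, dadtal → dadtlus, futah → futhus) delete the last vowel and add -us.
So dovow → dovwus.

dovwus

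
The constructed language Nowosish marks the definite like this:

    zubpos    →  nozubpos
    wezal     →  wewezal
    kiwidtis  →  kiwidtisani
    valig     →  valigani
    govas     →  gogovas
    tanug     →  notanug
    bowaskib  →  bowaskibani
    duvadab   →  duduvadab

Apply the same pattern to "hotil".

govas and kiwidtis both end in -s yet inflect differently (gogovas, kiwidtisani), so the final letter is not what conditions the rule; the last vowel is.
"hotil" has last vowel 'i'. The stems whose last vowel is 'i' (kiwidtis → kiwidtisani, valig → valigani, bowaskib → bowaskibani) add -ani.
So hotil → hotilani.

hotilani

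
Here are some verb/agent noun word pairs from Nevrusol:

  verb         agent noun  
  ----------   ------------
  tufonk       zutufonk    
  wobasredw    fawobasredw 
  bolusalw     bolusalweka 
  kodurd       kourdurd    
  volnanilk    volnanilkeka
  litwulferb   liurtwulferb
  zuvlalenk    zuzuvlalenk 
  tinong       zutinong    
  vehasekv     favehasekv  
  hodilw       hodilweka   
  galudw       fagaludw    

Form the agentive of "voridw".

volnanilk and zuvlalenk both end in -k yet inflect differently (volnanilkeka, zuzuvlalenk), so the final letter is not what conditions the rule; the second-to-last letter is.
"voridw" has second-to-last letter 'd'. The stems whose second-to-last letter is 'd' (galudw → fagaludw, wobasredw → fawobasredw) add the prefix fa-.
So voridw → favoridw.

favoridw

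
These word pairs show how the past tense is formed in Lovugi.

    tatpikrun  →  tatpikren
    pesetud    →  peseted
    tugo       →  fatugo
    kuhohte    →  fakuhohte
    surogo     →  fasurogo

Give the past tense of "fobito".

tatpikrun and tugo both begin with t- yet inflect differently (tatpikren, fatugo), so the first letter is not what conditions the rule; whether the stem ends in a vowel or a consonant is.
"fobito" ends in a vowel. The stems ending in a vowel (tugo → fatugo, kuhohte → fakuhohte, surogo → fasurogo) add the prefix fa-.
The other pattern: stems ending in a consonant change the last vowel to 'e'.
So fobito → fafobito.

fafobito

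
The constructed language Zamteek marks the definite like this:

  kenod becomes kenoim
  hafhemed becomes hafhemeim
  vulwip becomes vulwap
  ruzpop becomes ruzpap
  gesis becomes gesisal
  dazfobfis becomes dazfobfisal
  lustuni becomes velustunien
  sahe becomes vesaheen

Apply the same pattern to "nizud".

kenod and ruzpop both have last vowel 'o' yet inflect differently (kenoim, ruzpap), so the last vowel is not what conditions the rule; the final letter is.
"nizud" ends in -d. The stems ending in -d (kenod → kenoim, hafhemed → hafhemeim) drop the final letter and add -im.
The other patterns: stems ending in -p change the last vowel to 'a'; stems ending in -s add -al; stems ending in -e or -i add ve- … -en around the stem.
So nizud → nizuim.

nizuim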